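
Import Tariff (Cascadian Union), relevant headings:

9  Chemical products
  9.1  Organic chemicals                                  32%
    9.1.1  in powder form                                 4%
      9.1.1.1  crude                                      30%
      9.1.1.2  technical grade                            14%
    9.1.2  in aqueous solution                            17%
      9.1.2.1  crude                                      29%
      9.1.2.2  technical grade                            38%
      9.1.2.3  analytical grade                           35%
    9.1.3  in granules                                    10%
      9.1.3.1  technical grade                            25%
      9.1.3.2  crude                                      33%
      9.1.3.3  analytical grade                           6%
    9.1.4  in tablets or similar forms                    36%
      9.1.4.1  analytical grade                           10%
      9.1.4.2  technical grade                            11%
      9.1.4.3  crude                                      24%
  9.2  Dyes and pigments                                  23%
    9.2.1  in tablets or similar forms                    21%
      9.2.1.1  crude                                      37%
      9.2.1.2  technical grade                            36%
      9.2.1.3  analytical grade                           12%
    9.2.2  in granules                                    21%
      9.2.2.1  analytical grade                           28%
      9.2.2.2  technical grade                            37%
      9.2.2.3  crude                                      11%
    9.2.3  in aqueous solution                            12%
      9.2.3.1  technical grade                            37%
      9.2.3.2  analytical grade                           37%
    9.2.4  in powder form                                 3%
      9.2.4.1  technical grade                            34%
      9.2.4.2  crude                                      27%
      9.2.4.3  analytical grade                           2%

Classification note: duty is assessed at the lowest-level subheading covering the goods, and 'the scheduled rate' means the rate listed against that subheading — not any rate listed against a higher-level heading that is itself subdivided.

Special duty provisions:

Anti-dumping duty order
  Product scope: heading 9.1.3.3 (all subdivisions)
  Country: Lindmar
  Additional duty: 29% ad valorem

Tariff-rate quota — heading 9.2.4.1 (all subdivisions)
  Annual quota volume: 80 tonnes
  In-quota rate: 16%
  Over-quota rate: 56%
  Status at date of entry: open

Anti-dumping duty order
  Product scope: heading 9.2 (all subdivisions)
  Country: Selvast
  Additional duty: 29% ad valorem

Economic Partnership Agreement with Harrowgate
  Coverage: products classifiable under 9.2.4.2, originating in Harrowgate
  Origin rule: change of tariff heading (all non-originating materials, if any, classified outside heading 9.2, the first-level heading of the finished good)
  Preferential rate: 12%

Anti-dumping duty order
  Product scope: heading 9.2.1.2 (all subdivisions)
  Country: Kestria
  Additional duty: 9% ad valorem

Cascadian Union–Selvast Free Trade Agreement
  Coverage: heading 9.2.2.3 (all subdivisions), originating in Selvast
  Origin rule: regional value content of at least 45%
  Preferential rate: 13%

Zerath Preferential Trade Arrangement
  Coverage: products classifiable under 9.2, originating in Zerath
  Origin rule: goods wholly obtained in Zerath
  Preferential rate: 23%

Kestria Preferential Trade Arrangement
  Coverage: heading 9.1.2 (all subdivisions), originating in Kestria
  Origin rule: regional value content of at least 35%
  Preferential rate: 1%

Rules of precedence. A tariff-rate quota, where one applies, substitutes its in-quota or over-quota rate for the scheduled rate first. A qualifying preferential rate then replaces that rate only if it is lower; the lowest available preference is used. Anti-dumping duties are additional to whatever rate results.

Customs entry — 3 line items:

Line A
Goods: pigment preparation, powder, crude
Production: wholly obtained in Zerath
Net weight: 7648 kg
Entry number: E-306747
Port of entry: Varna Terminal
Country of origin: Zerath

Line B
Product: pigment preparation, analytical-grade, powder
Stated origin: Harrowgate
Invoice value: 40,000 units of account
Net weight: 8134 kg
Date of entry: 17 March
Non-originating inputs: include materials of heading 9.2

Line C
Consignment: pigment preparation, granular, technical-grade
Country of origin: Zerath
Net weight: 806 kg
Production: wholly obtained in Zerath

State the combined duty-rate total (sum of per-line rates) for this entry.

Line A: pigment → 9.2; powder → 9.2.4; crude → 9.2.4.2. Scheduled 27%. Zerath agreement on 9.2: wholly obtained → 23% available; preferential 23%. → 23%.
Line B: pigment → 9.2; powder → 9.2.4; analytical-grade → 9.2.4.3. Scheduled 2%. Harrowgate agreement on 9.2.4.2: 9.2.4.3 not covered. → 2%.
Line C: pigment → 9.2; granular → 9.2.2; technical-grade → 9.2.2.2. Scheduled 37%. Zerath agreement on 9.2: wholly obtained → 23% available; preferential 23%. → 23%.
Sum: 23% + 2% + 23% = 48%.

48%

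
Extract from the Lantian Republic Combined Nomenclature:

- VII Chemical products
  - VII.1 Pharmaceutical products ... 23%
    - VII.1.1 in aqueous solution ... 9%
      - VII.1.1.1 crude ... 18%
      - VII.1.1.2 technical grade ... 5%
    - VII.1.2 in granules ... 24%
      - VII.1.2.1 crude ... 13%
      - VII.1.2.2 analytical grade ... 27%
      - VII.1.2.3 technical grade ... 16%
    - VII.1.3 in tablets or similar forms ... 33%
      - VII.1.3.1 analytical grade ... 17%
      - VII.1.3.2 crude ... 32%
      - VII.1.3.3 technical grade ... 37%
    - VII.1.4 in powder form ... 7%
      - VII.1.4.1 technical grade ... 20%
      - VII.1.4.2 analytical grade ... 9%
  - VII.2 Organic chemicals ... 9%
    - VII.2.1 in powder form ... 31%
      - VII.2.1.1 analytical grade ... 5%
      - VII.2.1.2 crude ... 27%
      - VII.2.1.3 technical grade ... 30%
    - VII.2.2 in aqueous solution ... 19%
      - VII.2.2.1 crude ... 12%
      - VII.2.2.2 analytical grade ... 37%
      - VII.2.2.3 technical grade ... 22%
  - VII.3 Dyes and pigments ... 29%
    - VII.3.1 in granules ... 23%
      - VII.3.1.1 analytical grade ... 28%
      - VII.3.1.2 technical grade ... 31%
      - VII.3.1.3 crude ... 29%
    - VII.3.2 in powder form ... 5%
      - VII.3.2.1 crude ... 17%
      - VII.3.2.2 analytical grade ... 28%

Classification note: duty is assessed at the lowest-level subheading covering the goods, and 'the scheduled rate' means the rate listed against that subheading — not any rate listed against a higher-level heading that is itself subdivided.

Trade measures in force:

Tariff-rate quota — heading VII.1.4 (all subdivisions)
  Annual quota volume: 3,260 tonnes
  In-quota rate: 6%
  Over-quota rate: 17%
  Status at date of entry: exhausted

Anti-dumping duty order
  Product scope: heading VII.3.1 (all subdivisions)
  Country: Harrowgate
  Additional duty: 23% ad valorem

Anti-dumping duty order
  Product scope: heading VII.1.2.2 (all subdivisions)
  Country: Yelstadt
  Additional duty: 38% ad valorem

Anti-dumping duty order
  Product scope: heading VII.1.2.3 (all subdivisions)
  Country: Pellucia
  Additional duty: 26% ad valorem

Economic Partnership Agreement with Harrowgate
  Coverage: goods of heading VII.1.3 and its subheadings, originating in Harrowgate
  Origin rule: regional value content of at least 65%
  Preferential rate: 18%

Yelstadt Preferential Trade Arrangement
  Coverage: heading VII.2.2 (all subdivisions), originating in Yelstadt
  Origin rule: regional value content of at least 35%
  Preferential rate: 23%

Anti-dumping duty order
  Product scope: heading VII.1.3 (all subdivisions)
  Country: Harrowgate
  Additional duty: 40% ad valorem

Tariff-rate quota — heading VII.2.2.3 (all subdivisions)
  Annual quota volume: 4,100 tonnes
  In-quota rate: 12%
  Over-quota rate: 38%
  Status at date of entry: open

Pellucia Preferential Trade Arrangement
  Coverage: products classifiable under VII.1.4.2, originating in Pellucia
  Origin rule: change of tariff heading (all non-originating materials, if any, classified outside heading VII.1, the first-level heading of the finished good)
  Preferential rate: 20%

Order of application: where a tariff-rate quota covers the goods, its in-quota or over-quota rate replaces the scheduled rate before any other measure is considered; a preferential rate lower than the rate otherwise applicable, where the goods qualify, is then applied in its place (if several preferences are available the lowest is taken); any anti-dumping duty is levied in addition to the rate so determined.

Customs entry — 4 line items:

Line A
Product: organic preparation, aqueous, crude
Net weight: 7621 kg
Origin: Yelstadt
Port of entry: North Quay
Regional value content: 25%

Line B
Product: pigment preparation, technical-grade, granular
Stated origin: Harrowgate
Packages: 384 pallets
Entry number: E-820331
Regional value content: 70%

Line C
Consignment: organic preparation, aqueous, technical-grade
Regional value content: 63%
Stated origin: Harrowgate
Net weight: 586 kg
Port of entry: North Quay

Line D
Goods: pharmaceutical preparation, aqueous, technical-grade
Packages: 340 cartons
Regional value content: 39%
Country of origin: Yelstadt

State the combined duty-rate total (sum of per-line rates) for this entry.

Line A: organic → VII.2; aqueous → VII.2.2; crude → VII.2.2.1. Scheduled 12%. Yelstadt agreement on VII.2.2: RVC < 35%. → 12%.
Line B: pigment → VII.3; granular → VII.3.1; technical-grade → VII.3.1.2. Scheduled 31%. Harrowgate agreement on VII.1.3: VII.3.1.2 not covered; anti-dumping (Harrowgate, VII.3.1): +23%; total 31% + 23% = 54%. → 54%.
Line C: organic → VII.2; aqueous → VII.2.2; technical-grade → VII.2.2.3. Scheduled 22%. quota on VII.2.2.3 open → in-quota 12%; Harrowgate agreement on VII.1.3: VII.2.2.3 not covered. → 12%.
Line D: pharmaceutical → VII.1; aqueous → VII.1.1; technical-grade → VII.1.1.2. Scheduled 5%. Yelstadt agreement on VII.2.2: VII.1.1.2 not covered. → 5%.
Sum: 12% + 54% + 12% + 5% = 83%.

83%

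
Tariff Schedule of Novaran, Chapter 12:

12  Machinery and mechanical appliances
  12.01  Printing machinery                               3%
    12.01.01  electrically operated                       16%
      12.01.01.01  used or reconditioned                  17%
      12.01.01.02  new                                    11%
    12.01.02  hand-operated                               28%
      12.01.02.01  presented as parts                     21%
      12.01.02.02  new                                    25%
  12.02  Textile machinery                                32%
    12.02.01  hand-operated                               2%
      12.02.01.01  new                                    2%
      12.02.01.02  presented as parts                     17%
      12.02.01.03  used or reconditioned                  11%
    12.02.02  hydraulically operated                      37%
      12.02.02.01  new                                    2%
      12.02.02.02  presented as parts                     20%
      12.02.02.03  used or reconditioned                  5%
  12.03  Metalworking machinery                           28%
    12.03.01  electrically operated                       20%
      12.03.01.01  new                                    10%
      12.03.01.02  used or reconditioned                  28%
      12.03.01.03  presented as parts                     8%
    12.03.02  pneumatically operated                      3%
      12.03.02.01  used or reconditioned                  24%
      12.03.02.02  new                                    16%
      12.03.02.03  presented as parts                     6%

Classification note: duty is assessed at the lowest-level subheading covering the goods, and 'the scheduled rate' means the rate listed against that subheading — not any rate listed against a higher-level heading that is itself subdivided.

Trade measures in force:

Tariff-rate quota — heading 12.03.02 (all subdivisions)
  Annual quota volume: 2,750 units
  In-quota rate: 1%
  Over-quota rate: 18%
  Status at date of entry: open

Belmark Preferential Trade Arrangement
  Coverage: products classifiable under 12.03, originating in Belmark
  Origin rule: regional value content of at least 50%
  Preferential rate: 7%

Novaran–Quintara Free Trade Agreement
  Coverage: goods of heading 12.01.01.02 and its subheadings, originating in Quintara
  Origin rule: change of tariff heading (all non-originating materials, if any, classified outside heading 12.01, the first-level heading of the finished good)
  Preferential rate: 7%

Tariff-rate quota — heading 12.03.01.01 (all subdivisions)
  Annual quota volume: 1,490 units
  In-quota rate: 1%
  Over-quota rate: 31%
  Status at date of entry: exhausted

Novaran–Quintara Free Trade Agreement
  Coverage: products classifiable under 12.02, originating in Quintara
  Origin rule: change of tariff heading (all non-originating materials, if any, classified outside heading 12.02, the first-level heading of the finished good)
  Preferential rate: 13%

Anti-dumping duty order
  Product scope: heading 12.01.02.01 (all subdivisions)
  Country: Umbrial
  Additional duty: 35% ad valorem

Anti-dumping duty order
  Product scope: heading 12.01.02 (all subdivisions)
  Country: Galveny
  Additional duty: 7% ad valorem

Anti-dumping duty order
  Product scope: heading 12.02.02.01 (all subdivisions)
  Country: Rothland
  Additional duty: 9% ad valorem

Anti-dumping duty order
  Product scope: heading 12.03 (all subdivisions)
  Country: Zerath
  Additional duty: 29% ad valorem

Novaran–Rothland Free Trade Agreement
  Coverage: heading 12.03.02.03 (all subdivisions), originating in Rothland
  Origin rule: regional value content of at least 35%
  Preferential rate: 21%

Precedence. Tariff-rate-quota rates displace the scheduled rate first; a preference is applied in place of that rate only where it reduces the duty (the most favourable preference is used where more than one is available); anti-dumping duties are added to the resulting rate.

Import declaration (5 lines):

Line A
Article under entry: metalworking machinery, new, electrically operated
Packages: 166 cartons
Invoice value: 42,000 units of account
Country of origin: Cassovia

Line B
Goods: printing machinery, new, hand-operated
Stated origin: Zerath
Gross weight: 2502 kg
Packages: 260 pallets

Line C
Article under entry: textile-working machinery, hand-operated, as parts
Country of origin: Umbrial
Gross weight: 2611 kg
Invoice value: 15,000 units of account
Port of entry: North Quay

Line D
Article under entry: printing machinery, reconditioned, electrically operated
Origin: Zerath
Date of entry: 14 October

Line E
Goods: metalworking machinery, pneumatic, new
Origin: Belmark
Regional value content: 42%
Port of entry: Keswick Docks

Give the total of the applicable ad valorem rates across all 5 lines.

91%

Line A: metalworking → 12.03; electrically operated → 12.03.01; new → 12.03.01.01. Scheduled 10%. quota on 12.03.01.01 exhausted → over-quota 31%. → 31%.
Line B: printing → 12.01; hand-operated → 12.01.02; new → 12.01.02.02. Scheduled 25%. No special measure applies. → 25%.
Line C: textile-working → 12.02; hand-operated → 12.02.01; as parts → 12.02.01.02. Scheduled 17%. No special measure applies. → 17%.
Line D: printing → 12.01; electrically operated → 12.01.01; reconditioned → 12.01.01.01. Scheduled 17%. No special measure applies. → 17%.
Line E: metalworking → 12.03; pneumatic → 12.03.02; new → 12.03.02.02. Scheduled 16%. quota on 12.03.02 open → in-quota 1%; Belmark agreement on 12.03: RVC < 50%. → 1%.
Sum: 31% + 25% + 17% + 17% + 1% = 91%.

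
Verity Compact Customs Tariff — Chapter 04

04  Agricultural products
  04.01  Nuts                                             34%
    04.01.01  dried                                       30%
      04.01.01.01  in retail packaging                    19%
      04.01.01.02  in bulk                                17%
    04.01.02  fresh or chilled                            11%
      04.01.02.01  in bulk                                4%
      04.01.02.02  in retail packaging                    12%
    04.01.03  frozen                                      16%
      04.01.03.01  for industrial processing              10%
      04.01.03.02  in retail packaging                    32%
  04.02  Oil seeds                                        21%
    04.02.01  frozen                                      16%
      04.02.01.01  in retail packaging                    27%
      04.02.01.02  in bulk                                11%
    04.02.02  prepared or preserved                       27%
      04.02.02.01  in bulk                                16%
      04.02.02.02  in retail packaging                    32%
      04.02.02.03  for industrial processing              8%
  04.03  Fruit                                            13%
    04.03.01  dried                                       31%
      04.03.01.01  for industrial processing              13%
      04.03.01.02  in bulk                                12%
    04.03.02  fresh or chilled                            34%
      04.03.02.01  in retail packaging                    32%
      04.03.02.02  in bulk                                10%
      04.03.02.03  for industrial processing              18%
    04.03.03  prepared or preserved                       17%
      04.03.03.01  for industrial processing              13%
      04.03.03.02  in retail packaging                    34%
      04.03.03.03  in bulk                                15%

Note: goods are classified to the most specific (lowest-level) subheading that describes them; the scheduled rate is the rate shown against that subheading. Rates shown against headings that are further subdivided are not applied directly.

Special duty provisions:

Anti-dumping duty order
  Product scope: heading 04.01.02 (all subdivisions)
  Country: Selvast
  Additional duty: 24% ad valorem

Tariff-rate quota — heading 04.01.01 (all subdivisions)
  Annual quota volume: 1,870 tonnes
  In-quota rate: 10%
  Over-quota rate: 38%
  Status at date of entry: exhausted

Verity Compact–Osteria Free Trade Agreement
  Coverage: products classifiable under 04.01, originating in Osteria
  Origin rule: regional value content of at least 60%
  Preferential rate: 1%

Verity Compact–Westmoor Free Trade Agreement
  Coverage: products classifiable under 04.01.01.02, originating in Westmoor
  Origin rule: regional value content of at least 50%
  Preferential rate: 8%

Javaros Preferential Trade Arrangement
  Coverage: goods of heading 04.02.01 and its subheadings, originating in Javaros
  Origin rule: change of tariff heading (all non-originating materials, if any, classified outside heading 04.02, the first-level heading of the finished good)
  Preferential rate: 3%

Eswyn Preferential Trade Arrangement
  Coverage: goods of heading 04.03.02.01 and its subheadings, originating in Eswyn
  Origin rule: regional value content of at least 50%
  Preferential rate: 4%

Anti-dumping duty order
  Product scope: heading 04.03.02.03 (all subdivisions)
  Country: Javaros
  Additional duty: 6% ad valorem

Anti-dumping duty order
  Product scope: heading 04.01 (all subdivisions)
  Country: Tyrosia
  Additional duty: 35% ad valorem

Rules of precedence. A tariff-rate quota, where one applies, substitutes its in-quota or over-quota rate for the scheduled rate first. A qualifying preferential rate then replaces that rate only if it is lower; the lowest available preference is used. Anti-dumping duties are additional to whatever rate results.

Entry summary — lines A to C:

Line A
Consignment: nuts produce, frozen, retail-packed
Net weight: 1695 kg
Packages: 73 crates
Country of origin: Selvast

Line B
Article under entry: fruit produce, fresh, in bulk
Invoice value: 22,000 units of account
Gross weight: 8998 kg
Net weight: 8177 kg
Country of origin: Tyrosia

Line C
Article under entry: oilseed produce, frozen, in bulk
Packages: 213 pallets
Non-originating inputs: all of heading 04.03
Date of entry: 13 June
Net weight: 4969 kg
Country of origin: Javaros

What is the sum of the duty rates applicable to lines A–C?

Line A: nuts → 04.01; frozen → 04.01.03; retail-packed → 04.01.03.02. Scheduled 32%. No special measure applies. → 32%.
Line B: fruit → 04.03; fresh → 04.03.02; in bulk → 04.03.02.02. Scheduled 10%. No special measure applies. → 10%.
Line C: oilseed → 04.02; frozen → 04.02.01; in bulk → 04.02.01.02. Scheduled 11%. Javaros agreement on 04.02.01: CTH met → 3% available; preferential 3%. → 3%.
Sum: 32% + 10% + 3% = 45%.

45%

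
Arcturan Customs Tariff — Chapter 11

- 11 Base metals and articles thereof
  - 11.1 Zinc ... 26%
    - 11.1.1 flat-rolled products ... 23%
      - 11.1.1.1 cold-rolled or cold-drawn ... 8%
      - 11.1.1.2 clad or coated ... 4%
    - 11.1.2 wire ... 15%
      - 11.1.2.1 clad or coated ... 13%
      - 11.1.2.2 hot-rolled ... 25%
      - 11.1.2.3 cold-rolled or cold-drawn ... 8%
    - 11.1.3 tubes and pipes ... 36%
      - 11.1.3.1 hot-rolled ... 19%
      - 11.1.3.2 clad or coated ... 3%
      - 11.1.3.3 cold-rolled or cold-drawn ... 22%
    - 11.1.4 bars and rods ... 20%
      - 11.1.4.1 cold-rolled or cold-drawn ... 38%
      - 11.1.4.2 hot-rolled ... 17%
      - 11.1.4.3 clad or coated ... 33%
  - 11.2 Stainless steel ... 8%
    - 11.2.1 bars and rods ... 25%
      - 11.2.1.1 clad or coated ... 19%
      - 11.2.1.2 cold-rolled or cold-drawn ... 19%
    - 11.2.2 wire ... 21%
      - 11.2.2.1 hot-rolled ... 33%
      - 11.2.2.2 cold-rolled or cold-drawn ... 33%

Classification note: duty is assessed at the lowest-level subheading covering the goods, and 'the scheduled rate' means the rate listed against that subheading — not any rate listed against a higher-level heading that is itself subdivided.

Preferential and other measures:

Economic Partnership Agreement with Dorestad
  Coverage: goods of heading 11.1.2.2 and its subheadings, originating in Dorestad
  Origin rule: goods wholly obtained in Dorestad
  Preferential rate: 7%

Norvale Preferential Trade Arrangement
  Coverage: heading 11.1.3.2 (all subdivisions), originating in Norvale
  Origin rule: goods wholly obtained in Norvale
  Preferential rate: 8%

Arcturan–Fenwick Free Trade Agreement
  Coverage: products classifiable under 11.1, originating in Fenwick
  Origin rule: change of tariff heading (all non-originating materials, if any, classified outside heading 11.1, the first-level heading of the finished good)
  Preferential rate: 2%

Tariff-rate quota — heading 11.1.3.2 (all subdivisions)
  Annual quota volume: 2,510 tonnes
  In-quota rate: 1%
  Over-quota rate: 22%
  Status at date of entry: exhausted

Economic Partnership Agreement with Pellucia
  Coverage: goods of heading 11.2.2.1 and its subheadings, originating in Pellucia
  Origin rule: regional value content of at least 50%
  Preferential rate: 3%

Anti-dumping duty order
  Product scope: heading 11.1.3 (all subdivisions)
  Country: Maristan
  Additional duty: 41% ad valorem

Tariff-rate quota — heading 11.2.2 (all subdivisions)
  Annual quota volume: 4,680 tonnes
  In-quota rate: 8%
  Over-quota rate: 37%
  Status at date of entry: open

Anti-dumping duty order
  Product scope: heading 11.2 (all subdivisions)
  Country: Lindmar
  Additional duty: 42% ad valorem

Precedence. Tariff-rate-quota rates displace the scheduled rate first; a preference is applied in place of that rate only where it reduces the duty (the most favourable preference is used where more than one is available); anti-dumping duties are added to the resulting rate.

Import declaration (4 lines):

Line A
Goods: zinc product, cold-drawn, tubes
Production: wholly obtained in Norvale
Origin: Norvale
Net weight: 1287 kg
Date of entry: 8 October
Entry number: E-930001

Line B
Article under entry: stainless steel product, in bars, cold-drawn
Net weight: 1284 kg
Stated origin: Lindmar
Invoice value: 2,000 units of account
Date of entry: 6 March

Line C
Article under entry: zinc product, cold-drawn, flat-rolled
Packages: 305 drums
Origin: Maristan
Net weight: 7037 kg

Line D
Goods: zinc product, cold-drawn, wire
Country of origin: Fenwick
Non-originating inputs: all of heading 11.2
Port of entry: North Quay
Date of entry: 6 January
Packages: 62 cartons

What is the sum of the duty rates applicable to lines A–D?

93%

Line A: zinc → 11.1; tubes → 11.1.3; cold-drawn → 11.1.3.3. Scheduled 22%. Norvale agreement on 11.1.3.2: 11.1.3.3 not covered. → 22%.
Line B: stainless steel → 11.2; in bars → 11.2.1; cold-drawn → 11.2.1.2. Scheduled 19%. anti-dumping (Lindmar, 11.2): +42%; total 19% + 42% = 61%. → 61%.
Line C: zinc → 11.1; flat-rolled → 11.1.1; cold-drawn → 11.1.1.1. Scheduled 8%. No special measure applies. → 8%.
Line D: zinc → 11.1; wire → 11.1.2; cold-drawn → 11.1.2.3. Scheduled 8%. Fenwick agreement on 11.1: CTH met → 2% available; preferential 2%. → 2%.
Sum: 22% + 61% + 8% + 2% = 93%.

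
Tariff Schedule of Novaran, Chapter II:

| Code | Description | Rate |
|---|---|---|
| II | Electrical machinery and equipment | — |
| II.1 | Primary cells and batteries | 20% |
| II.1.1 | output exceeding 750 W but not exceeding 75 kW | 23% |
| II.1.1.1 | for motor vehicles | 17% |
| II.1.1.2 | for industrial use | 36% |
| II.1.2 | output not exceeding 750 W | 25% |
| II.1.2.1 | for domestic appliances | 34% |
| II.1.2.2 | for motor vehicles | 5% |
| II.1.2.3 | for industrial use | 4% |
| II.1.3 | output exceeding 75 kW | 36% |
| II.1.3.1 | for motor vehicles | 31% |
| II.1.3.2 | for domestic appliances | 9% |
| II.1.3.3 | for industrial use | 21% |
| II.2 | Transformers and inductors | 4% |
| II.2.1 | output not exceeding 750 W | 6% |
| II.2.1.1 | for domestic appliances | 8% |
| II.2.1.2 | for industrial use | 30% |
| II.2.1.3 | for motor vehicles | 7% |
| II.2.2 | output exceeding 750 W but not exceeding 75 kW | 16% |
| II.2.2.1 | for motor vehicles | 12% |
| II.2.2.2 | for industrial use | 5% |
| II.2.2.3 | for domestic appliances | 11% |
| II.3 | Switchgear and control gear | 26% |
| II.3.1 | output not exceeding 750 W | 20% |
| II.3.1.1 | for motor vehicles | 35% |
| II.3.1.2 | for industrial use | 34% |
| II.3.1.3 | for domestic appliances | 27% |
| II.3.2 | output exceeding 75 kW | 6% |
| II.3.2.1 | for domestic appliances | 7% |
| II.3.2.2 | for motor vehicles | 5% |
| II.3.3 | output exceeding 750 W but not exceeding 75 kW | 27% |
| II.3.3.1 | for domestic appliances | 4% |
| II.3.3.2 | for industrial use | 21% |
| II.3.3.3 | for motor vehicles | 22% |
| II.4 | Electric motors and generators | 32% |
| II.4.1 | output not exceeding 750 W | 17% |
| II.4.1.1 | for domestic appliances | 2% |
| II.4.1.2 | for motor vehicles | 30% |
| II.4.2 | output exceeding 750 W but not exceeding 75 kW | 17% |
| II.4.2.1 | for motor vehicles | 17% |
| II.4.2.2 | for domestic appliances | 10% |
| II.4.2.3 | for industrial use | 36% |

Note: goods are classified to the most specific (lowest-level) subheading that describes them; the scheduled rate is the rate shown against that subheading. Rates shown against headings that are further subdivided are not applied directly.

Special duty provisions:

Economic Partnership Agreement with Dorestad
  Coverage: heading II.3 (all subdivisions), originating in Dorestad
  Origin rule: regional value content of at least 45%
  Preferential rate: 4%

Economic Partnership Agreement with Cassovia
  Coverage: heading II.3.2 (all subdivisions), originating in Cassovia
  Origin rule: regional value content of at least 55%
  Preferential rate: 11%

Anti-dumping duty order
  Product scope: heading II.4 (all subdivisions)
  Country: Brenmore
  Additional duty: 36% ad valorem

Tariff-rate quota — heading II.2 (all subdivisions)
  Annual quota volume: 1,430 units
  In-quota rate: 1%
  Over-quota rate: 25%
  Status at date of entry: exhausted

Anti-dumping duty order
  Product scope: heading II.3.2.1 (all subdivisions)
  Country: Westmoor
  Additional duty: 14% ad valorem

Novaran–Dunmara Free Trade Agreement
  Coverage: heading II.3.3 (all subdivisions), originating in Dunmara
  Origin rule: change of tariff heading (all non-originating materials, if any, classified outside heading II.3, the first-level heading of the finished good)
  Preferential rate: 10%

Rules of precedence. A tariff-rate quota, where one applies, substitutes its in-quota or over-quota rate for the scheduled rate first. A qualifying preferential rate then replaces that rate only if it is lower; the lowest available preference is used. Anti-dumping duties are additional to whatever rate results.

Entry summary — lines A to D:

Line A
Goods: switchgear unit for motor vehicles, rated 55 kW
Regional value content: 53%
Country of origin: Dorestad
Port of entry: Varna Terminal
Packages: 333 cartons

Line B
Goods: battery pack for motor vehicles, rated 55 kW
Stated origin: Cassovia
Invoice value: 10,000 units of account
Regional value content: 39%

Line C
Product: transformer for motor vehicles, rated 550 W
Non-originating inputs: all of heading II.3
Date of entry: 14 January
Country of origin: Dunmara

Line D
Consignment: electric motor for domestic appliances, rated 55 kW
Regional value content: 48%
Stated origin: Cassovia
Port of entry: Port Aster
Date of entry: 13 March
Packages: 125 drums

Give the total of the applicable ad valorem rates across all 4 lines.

Line A: switchgear unit → II.3; rated 55 kW → II.3.3; for motor vehicles → II.3.3.3. Scheduled 22%. Dorestad agreement on II.3: RVC ≥ 45% → 4% available; preferential 4%. → 4%.
Line B: battery pack → II.1; rated 55 kW → II.1.1; for motor vehicles → II.1.1.1. Scheduled 17%. Cassovia agreement on II.3.2: II.1.1.1 not covered. → 17%.
Line C: transformer → II.2; rated 550 W → II.2.1; for motor vehicles → II.2.1.3. Scheduled 7%. quota on II.2 exhausted → over-quota 25%; Dunmara agreement on II.3.3: II.2.1.3 not covered. → 25%.
Line D: electric motor → II.4; rated 55 kW → II.4.2; for domestic appliances → II.4.2.2. Scheduled 10%. Cassovia agreement on II.3.2: II.4.2.2 not covered. → 10%.
Sum: 4% + 17% + 25% + 10% = 56%.

56%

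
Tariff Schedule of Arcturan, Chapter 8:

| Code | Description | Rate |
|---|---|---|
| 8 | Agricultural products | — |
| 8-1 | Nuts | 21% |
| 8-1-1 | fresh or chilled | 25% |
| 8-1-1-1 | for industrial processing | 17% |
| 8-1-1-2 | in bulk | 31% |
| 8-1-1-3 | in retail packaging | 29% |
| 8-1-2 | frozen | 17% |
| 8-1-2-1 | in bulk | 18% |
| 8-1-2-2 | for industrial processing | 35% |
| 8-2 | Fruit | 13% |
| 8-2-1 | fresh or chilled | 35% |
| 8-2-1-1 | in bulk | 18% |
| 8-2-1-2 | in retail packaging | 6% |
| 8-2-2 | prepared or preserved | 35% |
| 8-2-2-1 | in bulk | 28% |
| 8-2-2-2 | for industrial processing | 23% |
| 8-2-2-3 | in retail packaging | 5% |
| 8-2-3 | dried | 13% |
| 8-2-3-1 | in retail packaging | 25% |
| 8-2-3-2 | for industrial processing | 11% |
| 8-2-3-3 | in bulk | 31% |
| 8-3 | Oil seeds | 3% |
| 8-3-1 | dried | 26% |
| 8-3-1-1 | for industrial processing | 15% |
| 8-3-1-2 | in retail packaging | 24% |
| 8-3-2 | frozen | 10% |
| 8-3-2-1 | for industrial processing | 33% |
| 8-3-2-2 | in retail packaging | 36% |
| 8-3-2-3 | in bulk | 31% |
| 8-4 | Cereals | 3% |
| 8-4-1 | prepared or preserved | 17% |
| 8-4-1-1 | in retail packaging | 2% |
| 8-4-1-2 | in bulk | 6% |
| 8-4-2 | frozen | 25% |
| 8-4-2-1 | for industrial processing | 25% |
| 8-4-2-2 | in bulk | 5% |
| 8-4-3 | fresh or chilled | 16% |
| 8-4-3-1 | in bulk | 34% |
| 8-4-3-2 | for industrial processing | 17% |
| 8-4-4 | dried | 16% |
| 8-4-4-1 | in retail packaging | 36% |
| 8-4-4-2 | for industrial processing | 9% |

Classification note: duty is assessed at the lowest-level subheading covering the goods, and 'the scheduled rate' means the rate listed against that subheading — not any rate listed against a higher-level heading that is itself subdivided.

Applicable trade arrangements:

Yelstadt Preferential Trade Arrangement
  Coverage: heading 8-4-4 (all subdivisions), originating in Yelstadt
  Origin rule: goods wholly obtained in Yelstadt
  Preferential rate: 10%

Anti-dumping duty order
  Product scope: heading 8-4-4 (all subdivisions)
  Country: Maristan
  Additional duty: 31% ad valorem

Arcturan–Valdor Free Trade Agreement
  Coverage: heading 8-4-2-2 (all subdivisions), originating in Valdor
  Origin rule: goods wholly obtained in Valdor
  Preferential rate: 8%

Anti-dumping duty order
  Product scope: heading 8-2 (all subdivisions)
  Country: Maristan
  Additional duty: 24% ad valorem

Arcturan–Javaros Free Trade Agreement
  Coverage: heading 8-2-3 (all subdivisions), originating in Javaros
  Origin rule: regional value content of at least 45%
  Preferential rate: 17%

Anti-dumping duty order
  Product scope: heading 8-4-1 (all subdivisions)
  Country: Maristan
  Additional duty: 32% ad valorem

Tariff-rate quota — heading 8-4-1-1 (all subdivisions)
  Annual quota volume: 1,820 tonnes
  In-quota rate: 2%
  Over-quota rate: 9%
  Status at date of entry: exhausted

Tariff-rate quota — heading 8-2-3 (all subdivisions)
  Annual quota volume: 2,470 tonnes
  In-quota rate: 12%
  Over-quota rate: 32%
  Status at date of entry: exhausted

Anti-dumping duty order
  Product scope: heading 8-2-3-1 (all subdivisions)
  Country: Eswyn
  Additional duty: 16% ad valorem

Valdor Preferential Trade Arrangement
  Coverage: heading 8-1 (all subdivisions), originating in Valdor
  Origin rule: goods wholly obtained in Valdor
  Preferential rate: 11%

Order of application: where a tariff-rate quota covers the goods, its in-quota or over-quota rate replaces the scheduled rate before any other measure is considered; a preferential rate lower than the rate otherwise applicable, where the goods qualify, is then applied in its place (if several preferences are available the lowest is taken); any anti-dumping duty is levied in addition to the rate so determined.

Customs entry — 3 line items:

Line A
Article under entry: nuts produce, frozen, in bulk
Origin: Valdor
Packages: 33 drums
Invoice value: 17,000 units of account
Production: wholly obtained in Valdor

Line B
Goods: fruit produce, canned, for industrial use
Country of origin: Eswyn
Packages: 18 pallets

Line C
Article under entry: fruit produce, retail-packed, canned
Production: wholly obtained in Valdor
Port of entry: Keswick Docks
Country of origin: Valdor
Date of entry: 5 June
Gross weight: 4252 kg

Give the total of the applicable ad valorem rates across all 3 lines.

39%

Line A: nuts → 8-1; frozen → 8-1-2; in bulk → 8-1-2-1. Scheduled 18%. Valdor agreement on 8-4-2-2: 8-1-2-1 not covered; Valdor agreement on 8-1: wholly obtained → 11% available; preferential 11%. → 11%.
Line B: fruit → 8-2; canned → 8-2-2; for industrial use → 8-2-2-2. Scheduled 23%. No special measure applies. → 23%.
Line C: fruit → 8-2; canned → 8-2-2; retail-packed → 8-2-2-3. Scheduled 5%. Valdor agreement on 8-4-2-2: 8-2-2-3 not covered; Valdor agreement on 8-1: 8-2-2-3 not covered. → 5%.
Sum: 11% + 23% + 5% = 39%.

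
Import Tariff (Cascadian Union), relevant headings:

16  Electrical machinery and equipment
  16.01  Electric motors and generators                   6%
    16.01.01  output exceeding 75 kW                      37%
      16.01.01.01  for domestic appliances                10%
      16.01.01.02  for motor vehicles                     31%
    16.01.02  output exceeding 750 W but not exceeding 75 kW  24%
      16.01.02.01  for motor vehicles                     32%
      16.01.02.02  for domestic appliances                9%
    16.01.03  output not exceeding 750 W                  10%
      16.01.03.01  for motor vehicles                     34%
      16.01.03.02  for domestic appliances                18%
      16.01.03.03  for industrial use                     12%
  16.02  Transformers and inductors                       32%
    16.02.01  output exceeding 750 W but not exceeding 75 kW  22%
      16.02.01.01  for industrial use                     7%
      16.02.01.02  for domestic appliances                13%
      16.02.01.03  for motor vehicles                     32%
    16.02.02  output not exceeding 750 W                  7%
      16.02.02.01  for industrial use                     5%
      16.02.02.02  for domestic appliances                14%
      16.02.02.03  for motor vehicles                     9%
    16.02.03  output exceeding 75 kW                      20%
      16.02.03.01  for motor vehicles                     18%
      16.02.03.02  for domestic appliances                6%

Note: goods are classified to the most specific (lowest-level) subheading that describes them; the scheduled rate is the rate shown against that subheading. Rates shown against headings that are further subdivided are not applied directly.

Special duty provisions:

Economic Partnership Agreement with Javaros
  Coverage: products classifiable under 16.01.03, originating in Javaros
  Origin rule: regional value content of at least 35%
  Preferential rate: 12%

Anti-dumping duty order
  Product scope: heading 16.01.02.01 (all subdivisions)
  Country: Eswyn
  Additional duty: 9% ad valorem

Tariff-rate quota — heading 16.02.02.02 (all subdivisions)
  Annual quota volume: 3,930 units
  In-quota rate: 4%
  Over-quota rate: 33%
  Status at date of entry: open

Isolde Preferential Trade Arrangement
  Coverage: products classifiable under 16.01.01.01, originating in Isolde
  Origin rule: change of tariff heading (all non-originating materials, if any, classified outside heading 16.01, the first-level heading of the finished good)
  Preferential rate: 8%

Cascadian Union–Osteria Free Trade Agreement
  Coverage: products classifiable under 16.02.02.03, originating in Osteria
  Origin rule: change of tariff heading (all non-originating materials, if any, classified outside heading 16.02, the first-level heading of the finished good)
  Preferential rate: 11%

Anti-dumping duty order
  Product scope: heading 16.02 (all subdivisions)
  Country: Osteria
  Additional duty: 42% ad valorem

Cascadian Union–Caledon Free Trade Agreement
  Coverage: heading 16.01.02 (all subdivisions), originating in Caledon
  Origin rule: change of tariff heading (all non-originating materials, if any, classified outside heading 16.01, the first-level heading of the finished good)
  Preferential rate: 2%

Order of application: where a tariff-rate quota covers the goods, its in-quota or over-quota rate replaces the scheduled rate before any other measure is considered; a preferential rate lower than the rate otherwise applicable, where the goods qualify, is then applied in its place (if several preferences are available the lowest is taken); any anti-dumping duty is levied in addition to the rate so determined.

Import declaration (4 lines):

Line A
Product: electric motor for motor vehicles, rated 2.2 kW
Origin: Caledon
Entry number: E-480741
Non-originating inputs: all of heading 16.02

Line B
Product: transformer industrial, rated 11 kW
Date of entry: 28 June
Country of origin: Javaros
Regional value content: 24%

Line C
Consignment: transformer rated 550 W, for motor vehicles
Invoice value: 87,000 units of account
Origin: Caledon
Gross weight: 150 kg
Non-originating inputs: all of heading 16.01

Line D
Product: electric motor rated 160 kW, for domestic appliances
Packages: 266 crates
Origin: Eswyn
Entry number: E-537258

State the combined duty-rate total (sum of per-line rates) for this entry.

Line A: electric motor → 16.01; rated 2.2 kW → 16.01.02; for motor vehicles → 16.01.02.01. Scheduled 32%. Caledon agreement on 16.01.02: CTH met → 2% available; preferential 2%. → 2%.
Line B: transformer → 16.02; rated 11 kW → 16.02.01; industrial → 16.02.01.01. Scheduled 7%. Javaros agreement on 16.01.03: 16.02.01.01 not covered. → 7%.
Line C: transformer → 16.02; rated 550 W → 16.02.02; for motor vehicles → 16.02.02.03. Scheduled 9%. Caledon agreement on 16.01.02: 16.02.02.03 not covered. → 9%.
Line D: electric motor → 16.01; rated 160 kW → 16.01.01; for domestic appliances → 16.01.01.01. Scheduled 10%. No special measure applies. → 10%.
Sum: 2% + 7% + 9% + 10% = 28%.

28%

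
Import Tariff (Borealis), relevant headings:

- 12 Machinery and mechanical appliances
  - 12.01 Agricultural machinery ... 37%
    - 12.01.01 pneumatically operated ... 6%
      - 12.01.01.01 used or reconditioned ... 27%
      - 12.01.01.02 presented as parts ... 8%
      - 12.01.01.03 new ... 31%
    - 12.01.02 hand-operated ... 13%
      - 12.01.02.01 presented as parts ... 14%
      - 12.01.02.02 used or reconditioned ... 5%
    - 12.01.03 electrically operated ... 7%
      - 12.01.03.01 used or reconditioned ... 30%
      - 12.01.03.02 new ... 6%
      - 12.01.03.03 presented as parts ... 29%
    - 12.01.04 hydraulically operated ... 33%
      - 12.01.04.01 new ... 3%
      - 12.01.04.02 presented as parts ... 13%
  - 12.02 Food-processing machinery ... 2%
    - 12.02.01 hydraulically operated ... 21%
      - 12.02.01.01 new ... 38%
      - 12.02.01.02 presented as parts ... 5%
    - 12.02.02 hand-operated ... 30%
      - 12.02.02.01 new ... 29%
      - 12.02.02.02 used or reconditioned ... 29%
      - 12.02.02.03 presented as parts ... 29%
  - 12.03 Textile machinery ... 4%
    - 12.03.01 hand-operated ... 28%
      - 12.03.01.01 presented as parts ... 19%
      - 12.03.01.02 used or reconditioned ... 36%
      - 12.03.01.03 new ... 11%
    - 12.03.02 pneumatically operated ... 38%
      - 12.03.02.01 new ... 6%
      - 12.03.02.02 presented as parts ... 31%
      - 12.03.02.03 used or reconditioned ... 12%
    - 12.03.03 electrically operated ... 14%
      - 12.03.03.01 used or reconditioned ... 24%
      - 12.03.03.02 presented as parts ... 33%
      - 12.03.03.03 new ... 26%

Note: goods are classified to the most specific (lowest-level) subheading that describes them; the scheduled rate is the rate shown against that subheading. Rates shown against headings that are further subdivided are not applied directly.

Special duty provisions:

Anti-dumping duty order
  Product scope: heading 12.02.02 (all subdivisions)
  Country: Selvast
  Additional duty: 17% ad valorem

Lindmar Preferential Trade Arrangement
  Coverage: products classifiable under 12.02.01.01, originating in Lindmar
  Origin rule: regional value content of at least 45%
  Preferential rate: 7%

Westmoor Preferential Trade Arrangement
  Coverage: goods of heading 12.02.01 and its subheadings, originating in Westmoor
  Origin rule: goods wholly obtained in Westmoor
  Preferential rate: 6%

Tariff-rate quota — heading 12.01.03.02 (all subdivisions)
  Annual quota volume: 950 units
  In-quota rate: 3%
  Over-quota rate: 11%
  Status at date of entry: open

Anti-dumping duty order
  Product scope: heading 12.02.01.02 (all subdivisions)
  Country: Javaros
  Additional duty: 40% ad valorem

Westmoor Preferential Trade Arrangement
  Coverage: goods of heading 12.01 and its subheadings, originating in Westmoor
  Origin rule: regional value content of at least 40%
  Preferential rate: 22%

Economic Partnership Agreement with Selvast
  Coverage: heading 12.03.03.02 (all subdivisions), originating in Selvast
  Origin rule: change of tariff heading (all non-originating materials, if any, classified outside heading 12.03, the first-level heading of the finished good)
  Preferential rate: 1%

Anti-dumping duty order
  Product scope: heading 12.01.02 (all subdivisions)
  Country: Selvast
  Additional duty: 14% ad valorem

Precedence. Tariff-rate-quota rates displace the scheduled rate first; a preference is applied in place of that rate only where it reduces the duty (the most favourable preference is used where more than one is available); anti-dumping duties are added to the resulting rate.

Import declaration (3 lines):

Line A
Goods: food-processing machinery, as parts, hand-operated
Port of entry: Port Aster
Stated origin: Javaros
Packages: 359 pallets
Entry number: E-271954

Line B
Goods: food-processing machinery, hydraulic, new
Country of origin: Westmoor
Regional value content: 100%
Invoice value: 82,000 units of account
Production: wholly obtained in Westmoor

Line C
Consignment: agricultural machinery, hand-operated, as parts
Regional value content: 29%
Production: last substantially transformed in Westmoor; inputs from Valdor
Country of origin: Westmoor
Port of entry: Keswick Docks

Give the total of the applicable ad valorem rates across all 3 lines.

49%

Line A: food-processing → 12.02; hand-operated → 12.02.02; as parts → 12.02.02.03. Scheduled 29%. No special measure applies. → 29%.
Line B: food-processing → 12.02; hydraulic → 12.02.01; new → 12.02.01.01. Scheduled 38%. Westmoor agreement on 12.02.01: wholly obtained → 6% available; Westmoor agreement on 12.01: 12.02.01.01 not covered; preferential 6%. → 6%.
Line C: agricultural → 12.01; hand-operated → 12.01.02; as parts → 12.01.02.01. Scheduled 14%. Westmoor agreement on 12.02.01: 12.01.02.01 not covered; Westmoor agreement on 12.01: RVC < 40%. → 14%.
Sum: 29% + 6% + 14% = 49%.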